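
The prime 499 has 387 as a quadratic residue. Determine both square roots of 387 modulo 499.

214, 285

Since 499 ≡ 3 (mod 4), a square root of 387 is 387^((499+1)/4) = 387^125 mod 499.
Repeated squaring: 387^2≡69, 387^4≡270, 387^8≡46, 387^16≡120, 387^32≡428, 387^64≡51 (mod 499).
387^125 = 387^(64+32+16+8+4+1) ≡ 285 (mod 499).
Check: 285² = 81225 ≡ 387 (mod 499). The two roots are 214 and 285.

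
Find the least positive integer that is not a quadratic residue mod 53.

2

(2/53) = −1, so 2 is the smallest positive non-residue mod 53.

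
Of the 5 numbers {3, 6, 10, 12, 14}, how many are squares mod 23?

(3/23) = +1 → QR.
(6/23) = +1 → QR.
(10/23) = -1 → non-residue.
(12/23) = +1 → QR.
(14/23) = -1 → non-residue.
Total quadratic residues among the 5: 3.

3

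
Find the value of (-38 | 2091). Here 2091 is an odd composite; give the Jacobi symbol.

-1

First reduce: -38 ≡ 2053 (mod 2091).
Reciprocity: 2053 ≡ 1 and 2091 ≡ 3 (mod 4), so (2053/2091) = +(2091/2053).
Reduce top mod 2053: now compute (38/2053).
Pull out 2: since 2053 ≡ 5 (mod 8), (2/2053) = -1.
Reciprocity: 19 ≡ 3 and 2053 ≡ 1 (mod 4), so (19/2053) = +(2053/19).
Reduce top mod 19: now compute (1/19).
Reached (1/19) = 1. Collecting the sign flips along the way, the symbol is -1.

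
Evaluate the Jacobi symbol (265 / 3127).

Reciprocity: 265 ≡ 1 and 3127 ≡ 3 (mod 4), so (265/3127) = +(3127/265).
Reduce top mod 265: now compute (212/265).
Pull out 2^2: since 265 ≡ 1 (mod 8), (2/265) = +1, so (2/265)^2 = +1.
Reciprocity: 53 ≡ 1 and 265 ≡ 1 (mod 4), so (53/265) = +(265/53).
Reduce top mod 53: now compute (0/53).
Top reduces to 0: gcd > 1, so the symbol is 0.

0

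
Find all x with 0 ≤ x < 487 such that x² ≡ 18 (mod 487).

Since 487 ≡ 3 (mod 4), a square root of 18 is 18^((487+1)/4) = 18^122 mod 487.
Repeated squaring: 18^2≡324, 18^4≡271, 18^8≡391, 18^16≡450, 18^32≡395, 18^64≡185 (mod 487).
18^122 = 18^(64+32+16+8+2) ≡ 214 (mod 487).
Check: 214² = 45796 ≡ 18 (mod 487). The two roots are 214 and 273.

214, 273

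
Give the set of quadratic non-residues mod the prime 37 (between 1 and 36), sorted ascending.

2,5,6,8,13,14,15,17,18,19,20,22,23,24,29,31,32,35

Square k = 1,…,18 (k and 37−k give the same square):
1²=1, 2²=4, 3²=9, 4²=16, 5²=25, 6²=36, 7²≡12, 8²≡27, 9²≡7, 10²≡26, 11²≡10, 12²≡33, 13²≡21, 14²≡11, 15²≡3, 16²≡34, 17²≡30, 18²≡28 (mod 37).
The residues are {1, 3, 4, 7, 9, 10, 11, 12, 16, 21, 25, 26, 27, 28, 30, 33, 34, 36}; the non-residues are the remaining 18 nonzero classes.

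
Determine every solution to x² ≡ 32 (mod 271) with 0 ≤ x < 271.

Since 271 ≡ 3 (mod 4), a square root of 32 is 32^((271+1)/4) = 32^68 mod 271.
Repeated squaring: 32^2≡211, 32^4≡77, 32^8≡238, 32^16≡5, 32^32≡25, 32^64≡83 (mod 271).
32^68 = 32^(64+4) ≡ 158 (mod 271).
Check: 158² = 24964 ≡ 32 (mod 271). The two roots are 113 and 158.

113, 158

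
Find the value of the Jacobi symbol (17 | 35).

Reciprocity: 17 ≡ 1 and 35 ≡ 3 (mod 4), so (17/35) = +(35/17).
Reduce top mod 17: now compute (1/17).
Reached (1/17) = 1. Collecting the sign flips along the way, the symbol is +1.

1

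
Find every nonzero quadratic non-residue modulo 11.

2 6 7 8 10

Square k = 1,…,5 (k and 11−k give the same square):
1²=1, 2²=4, 3²=9, 4²≡5, 5²≡3 (mod 11).
The residues are {1, 3, 4, 5, 9}; the non-residues are the remaining 5 nonzero classes.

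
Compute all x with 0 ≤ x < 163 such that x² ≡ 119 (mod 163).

Since 163 ≡ 3 (mod 4), a square root of 119 is 119^((163+1)/4) = 119^41 mod 163.
Repeated squaring: 119^2≡143, 119^4≡74, 119^8≡97, 119^16≡118, 119^32≡69 (mod 163).
119^41 = 119^(32+8+1) ≡ 49 (mod 163).
Check: 49² = 2401 ≡ 119 (mod 163). The two roots are 49 and 114.

49, 114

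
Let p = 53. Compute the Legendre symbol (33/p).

-1

Reciprocity: 33 ≡ 1 and 53 ≡ 1 (mod 4), so (33/53) = +(53/33).
Reduce top mod 33: now compute (20/33).
Pull out 2^2: since 33 ≡ 1 (mod 8), (2/33) = +1, so (2/33)^2 = +1.
Reciprocity: 5 ≡ 1 and 33 ≡ 1 (mod 4), so (5/33) = +(33/5).
Reduce top mod 5: now compute (3/5).
Reciprocity: 3 ≡ 3 and 5 ≡ 1 (mod 4), so (3/5) = +(5/3).
Reduce top mod 3: now compute (2/3).
Pull out 2: since 3 ≡ 3 (mod 8), (2/3) = -1.
Reached (1/3) = 1. Collecting the sign flips along the way, the symbol is -1.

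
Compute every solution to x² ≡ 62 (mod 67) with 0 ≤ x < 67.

Since 67 ≡ 3 (mod 4), a square root of 62 is 62^((67+1)/4) = 62^17 mod 67.
Repeated squaring: 62^2≡25, 62^4≡22, 62^8≡15, 62^16≡24 (mod 67).
62^17 = 62^(16+1) ≡ 14 (mod 67).
Check: 14² = 196 ≡ 62 (mod 67). The two roots are 14 and 53.

14, 53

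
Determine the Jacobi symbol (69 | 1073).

1

Reciprocity: 69 ≡ 1 and 1073 ≡ 1 (mod 4), so (69/1073) = +(1073/69).
Reduce top mod 69: now compute (38/69).
Pull out 2: since 69 ≡ 5 (mod 8), (2/69) = -1.
Reciprocity: 19 ≡ 3 and 69 ≡ 1 (mod 4), so (19/69) = +(69/19).
Reduce top mod 19: now compute (12/19).
Pull out 2^2: since 19 ≡ 3 (mod 8), (2/19) = -1, so (2/19)^2 = +1.
Reciprocity: 3 ≡ 3 and 19 ≡ 3 (mod 4), so (3/19) = −(19/3).
Reduce top mod 3: now compute (1/3).
Reached (1/3) = 1. Collecting the sign flips along the way, the symbol is +1.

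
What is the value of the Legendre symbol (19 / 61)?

1

Reciprocity: 19 ≡ 3 and 61 ≡ 1 (mod 4), so (19/61) = +(61/19).
Reduce top mod 19: now compute (4/19).
Pull out 2^2: since 19 ≡ 3 (mod 8), (2/19) = -1, so (2/19)^2 = +1.
Reached (1/19) = 1. Collecting the sign flips along the way, the symbol is +1.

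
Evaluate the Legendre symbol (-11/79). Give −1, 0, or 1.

-1

Euler's criterion: (-11/79) ≡ 68^39 (mod 79).
68^2 ≡ 42 (mod 79)
68^4 ≡ 26 (mod 79)
68^8 ≡ 44 (mod 79)
68^16 ≡ 40 (mod 79)
68^32 ≡ 20 (mod 79)
68^39 = 68^(32+4+2+1) ≡ 78 (mod 79).
Result is 78 ≡ −1, so (-11/79) = −1.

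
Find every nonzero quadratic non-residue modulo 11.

2,6,7,8,10

Square k = 1,…,5 (k and 11−k give the same square):
1²=1, 2²=4, 3²=9, 4²≡5, 5²≡3 (mod 11).
The residues are {1, 3, 4, 5, 9}; the non-residues are the remaining 5 nonzero classes.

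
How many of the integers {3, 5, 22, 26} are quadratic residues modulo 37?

(3/37) = +1 → QR.
(5/37) = -1 → non-residue.
(22/37) = -1 → non-residue.
(26/37) = +1 → QR.
Total quadratic residues among the 4: 2.

2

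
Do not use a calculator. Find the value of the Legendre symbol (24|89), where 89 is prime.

-1

Pull out 2^3: since 89 ≡ 1 (mod 8), (2/89) = +1, so (2/89)^3 = +1.
Reciprocity: 3 ≡ 3 and 89 ≡ 1 (mod 4), so (3/89) = +(89/3).
Reduce top mod 3: now compute (2/3).
Pull out 2: since 3 ≡ 3 (mod 8), (2/3) = -1.
Reached (1/3) = 1. Collecting the sign flips along the way, the symbol is -1.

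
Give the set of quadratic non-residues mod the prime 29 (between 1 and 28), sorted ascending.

Square k = 1,…,14 (k and 29−k give the same square):
1²=1, 2²=4, 3²=9, 4²=16, 5²=25, 6²≡7, 7²≡20, 8²≡6, 9²≡23, 10²≡13, 11²≡5, 12²≡28, 13²≡24, 14²≡22 (mod 29).
The residues are {1, 4, 5, 6, 7, 9, 13, 16, 20, 22, 23, 24, 25, 28}; the non-residues are the remaining 14 nonzero classes.

2, 3, 8, 10, 11, 12, 14, 15, 17, 18, 19, 21, 26, 27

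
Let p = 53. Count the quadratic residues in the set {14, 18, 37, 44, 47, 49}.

(14/53) = -1 → non-residue.
(18/53) = -1 → non-residue.
(37/53) = +1 → QR.
(44/53) = +1 → QR.
(47/53) = +1 → QR.
(49/53) = +1 → QR.
Total quadratic residues among the 6: 4.

4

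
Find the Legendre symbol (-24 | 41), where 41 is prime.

Euler's criterion: (-24/41) ≡ 17^20 (mod 41).
17^2 ≡ 2 (mod 41)
17^4 ≡ 4 (mod 41)
17^8 ≡ 16 (mod 41)
17^16 ≡ 10 (mod 41)
17^20 = 17^(16+4) ≡ 40 (mod 41).
Result is 40 ≡ −1, so (-24/41) = −1.

-1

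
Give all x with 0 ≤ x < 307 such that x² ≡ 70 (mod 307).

Since 307 ≡ 3 (mod 4), a square root of 70 is 70^((307+1)/4) = 70^77 mod 307.
Repeated squaring: 70^2≡295, 70^4≡144, 70^8≡167, 70^16≡259, 70^32≡155, 70^64≡79 (mod 307).
70^77 = 70^(64+8+4+1) ≡ 101 (mod 307).
Check: 101² = 10201 ≡ 70 (mod 307). The two roots are 101 and 206.

101, 206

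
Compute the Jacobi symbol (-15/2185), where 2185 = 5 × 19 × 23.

0

First reduce: -15 ≡ 2170 (mod 2185).
Pull out 2: since 2185 ≡ 1 (mod 8), (2/2185) = +1.
Reciprocity: 1085 ≡ 1 and 2185 ≡ 1 (mod 4), so (1085/2185) = +(2185/1085).
Reduce top mod 1085: now compute (15/1085).
Reciprocity: 15 ≡ 3 and 1085 ≡ 1 (mod 4), so (15/1085) = +(1085/15).
Reduce top mod 15: now compute (5/15).
Reciprocity: 5 ≡ 1 and 15 ≡ 3 (mod 4), so (5/15) = +(15/5).
Reduce top mod 5: now compute (0/5).
Top reduces to 0: gcd > 1, so the symbol is 0.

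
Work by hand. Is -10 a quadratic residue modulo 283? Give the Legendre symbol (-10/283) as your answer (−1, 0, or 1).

Euler's criterion: (-10/283) ≡ 273^141 (mod 283).
273^2 ≡ 100 (mod 283)
273^4 ≡ 95 (mod 283)
273^8 ≡ 252 (mod 283)
273^16 ≡ 112 (mod 283)
273^32 ≡ 92 (mod 283)
273^64 ≡ 257 (mod 283)
273^128 ≡ 110 (mod 283)
273^141 = 273^(128+8+4+1) ≡ 282 (mod 283).
Result is 282 ≡ −1, so (-10/283) = −1.

-1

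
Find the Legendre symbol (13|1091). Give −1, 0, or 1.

Reciprocity: 13 ≡ 1 and 1091 ≡ 3 (mod 4), so (13/1091) = +(1091/13).
Reduce top mod 13: now compute (12/13).
Pull out 2^2: since 13 ≡ 5 (mod 8), (2/13) = -1, so (2/13)^2 = +1.
Reciprocity: 3 ≡ 3 and 13 ≡ 1 (mod 4), so (3/13) = +(13/3).
Reduce top mod 3: now compute (1/3).
Reached (1/3) = 1. Collecting the sign flips along the way, the symbol is +1.

1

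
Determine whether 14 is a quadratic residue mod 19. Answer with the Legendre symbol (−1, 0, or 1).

-1

Euler's criterion: (14/19) ≡ 14^9 (mod 19).
14^2 ≡ 6 (mod 19)
14^4 ≡ 17 (mod 19)
14^8 ≡ 4 (mod 19)
14^9 = 14^(8+1) ≡ 18 (mod 19).
Result is 18 ≡ −1, so (14/19) = −1.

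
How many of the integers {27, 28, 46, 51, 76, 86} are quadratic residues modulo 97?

2

(27/97) = +1 → QR.
(28/97) = -1 → non-residue.
(46/97) = -1 → non-residue.
(51/97) = -1 → non-residue.
(76/97) = -1 → non-residue.
(86/97) = +1 → QR.
Total quadratic residues among the 6: 2.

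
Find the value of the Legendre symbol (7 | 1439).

-1

Reciprocity: 7 ≡ 3 and 1439 ≡ 3 (mod 4), so (7/1439) = −(1439/7).
Reduce top mod 7: now compute (4/7).
Pull out 2^2: since 7 ≡ 7 (mod 8), (2/7) = +1, so (2/7)^2 = +1.
Reached (1/7) = 1. Collecting the sign flips along the way, the symbol is -1.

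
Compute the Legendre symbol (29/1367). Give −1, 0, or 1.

Reciprocity: 29 ≡ 1 and 1367 ≡ 3 (mod 4), so (29/1367) = +(1367/29).
Reduce top mod 29: now compute (4/29).
Pull out 2^2: since 29 ≡ 5 (mod 8), (2/29) = -1, so (2/29)^2 = +1.
Reached (1/29) = 1. Collecting the sign flips along the way, the symbol is +1.

1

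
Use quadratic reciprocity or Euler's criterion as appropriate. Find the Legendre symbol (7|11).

-1

Reciprocity: 7 ≡ 3 and 11 ≡ 3 (mod 4), so (7/11) = −(11/7).
Reduce top mod 7: now compute (4/7).
Pull out 2^2: since 7 ≡ 7 (mod 8), (2/7) = +1, so (2/7)^2 = +1.
Reached (1/7) = 1. Collecting the sign flips along the way, the symbol is -1.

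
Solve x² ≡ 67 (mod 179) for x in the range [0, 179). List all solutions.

Since 179 ≡ 3 (mod 4), a square root of 67 is 67^((179+1)/4) = 67^45 mod 179.
Repeated squaring: 67^2≡14, 67^4≡17, 67^8≡110, 67^16≡107, 67^32≡172 (mod 179).
67^45 = 67^(32+8+4+1) ≡ 70 (mod 179).
Check: 70² = 4900 ≡ 67 (mod 179). The two roots are 70 and 109.

70, 109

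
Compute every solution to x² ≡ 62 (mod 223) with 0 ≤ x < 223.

109, 114

Since 223 ≡ 3 (mod 4), a square root of 62 is 62^((223+1)/4) = 62^56 mod 223.
Repeated squaring: 62^2≡53, 62^4≡133, 62^8≡72, 62^16≡55, 62^32≡126 (mod 223).
62^56 = 62^(32+16+8) ≡ 109 (mod 223).
Check: 109² = 11881 ≡ 62 (mod 223). The two roots are 109 and 114.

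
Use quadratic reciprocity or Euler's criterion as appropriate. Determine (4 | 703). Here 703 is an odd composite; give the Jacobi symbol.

1

Pull out 2^2: since 703 ≡ 7 (mod 8), (2/703) = +1, so (2/703)^2 = +1.
Reached (1/703) = 1. Collecting the sign flips along the way, the symbol is +1.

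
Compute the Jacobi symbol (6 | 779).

-1

Pull out 2: since 779 ≡ 3 (mod 8), (2/779) = -1.
Reciprocity: 3 ≡ 3 and 779 ≡ 3 (mod 4), so (3/779) = −(779/3).
Reduce top mod 3: now compute (2/3).
Pull out 2: since 3 ≡ 3 (mod 8), (2/3) = -1.
Reached (1/3) = 1. Collecting the sign flips along the way, the symbol is -1.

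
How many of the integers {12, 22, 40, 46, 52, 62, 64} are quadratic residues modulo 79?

(12/79) = -1 → non-residue.
(22/79) = +1 → QR.
(40/79) = +1 → QR.
(46/79) = +1 → QR.
(52/79) = +1 → QR.
(62/79) = +1 → QR.
(64/79) = +1 → QR.
Total quadratic residues among the 7: 6.

6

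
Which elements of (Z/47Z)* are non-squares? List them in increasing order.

Square k = 1,…,23 (k and 47−k give the same square):
1²=1, 2²=4, 3²=9, 4²=16, 5²=25, 6²=36, 7²≡2, 8²≡17, 9²≡34, 10²≡6, 11²≡27, 12²≡3, 13²≡28, 14²≡8, 15²≡37, 16²≡21, 17²≡7, 18²≡42, 19²≡32, 20²≡24, 21²≡18, 22²≡14, 23²≡12 (mod 47).
The residues are {1, 2, 3, 4, 6, 7, 8, 9, 12, 14, 16, 17, 18, 21, 24, 25, 27, 28, 32, 34, 36, 37, 42}; the non-residues are the remaining 23 nonzero classes.

5, 10, 11, 13, 15, 19, 20, 22, 23, 26, 29, 30, 31, 33, 35, 38, 39, 40, 41, 43, 44, 45, 46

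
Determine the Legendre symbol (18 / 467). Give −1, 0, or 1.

-1

Pull out 2: since 467 ≡ 3 (mod 8), (2/467) = -1.
Reciprocity: 9 ≡ 1 and 467 ≡ 3 (mod 4), so (9/467) = +(467/9).
Reduce top mod 9: now compute (8/9).
Pull out 2^3: since 9 ≡ 1 (mod 8), (2/9) = +1, so (2/9)^3 = +1.
Reached (1/9) = 1. Collecting the sign flips along the way, the symbol is -1.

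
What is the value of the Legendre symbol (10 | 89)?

Pull out 2: since 89 ≡ 1 (mod 8), (2/89) = +1.
Reciprocity: 5 ≡ 1 and 89 ≡ 1 (mod 4), so (5/89) = +(89/5).
Reduce top mod 5: now compute (4/5).
Pull out 2^2: since 5 ≡ 5 (mod 8), (2/5) = -1, so (2/5)^2 = +1.
Reached (1/5) = 1. Collecting the sign flips along the way, the symbol is +1.

1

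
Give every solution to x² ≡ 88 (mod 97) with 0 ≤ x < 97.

31, 66

97 ≡ 1 (mod 4), so we find a root by search.
Trying successive values, 31² = 961 ≡ 88 (mod 97). The other root is 97 − 31 = 66.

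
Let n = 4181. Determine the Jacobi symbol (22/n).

-1

Pull out 2: since 4181 ≡ 5 (mod 8), (2/4181) = -1.
Reciprocity: 11 ≡ 3 and 4181 ≡ 1 (mod 4), so (11/4181) = +(4181/11).
Reduce top mod 11: now compute (1/11).
Reached (1/11) = 1. Collecting the sign flips along the way, the symbol is -1.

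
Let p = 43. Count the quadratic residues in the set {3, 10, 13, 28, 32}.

2

(3/43) = -1 → non-residue.
(10/43) = +1 → QR.
(13/43) = +1 → QR.
(28/43) = -1 → non-residue.
(32/43) = -1 → non-residue.
Total quadratic residues among the 5: 2.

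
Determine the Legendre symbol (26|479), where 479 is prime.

-1

Pull out 2: since 479 ≡ 7 (mod 8), (2/479) = +1.
Reciprocity: 13 ≡ 1 and 479 ≡ 3 (mod 4), so (13/479) = +(479/13).
Reduce top mod 13: now compute (11/13).
Reciprocity: 11 ≡ 3 and 13 ≡ 1 (mod 4), so (11/13) = +(13/11).
Reduce top mod 11: now compute (2/11).
Pull out 2: since 11 ≡ 3 (mod 8), (2/11) = -1.
Reached (1/11) = 1. Collecting the sign flips along the way, the symbol is -1.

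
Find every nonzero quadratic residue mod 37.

1, 3, 4, 7, 9, 10, 11, 12, 16, 21, 25, 26, 27, 28, 30, 33, 34, 36

Square k = 1,…,18 (k and 37−k give the same square):
1²=1, 2²=4, 3²=9, 4²=16, 5²=25, 6²=36, 7²≡12, 8²≡27, 9²≡7, 10²≡26, 11²≡10, 12²≡33, 13²≡21, 14²≡11, 15²≡3, 16²≡34, 17²≡30, 18²≡28 (mod 37).
So the quadratic residues mod 37 are {1, 3, 4, 7, 9, 10, 11, 12, 16, 21, 25, 26, 27, 28, 30, 33, 34, 36}.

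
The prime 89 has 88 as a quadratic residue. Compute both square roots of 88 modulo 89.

34, 55

89 ≡ 1 (mod 4), so we find a root by search.
Trying successive values, 34² = 1156 ≡ 88 (mod 89). The other root is 89 − 34 = 55.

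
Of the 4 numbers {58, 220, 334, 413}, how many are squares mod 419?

2

(58/419) = -1 → non-residue.
(220/419) = -1 → non-residue.
(334/419) = +1 → QR.
(413/419) = +1 → QR.
Total quadratic residues among the 4: 2.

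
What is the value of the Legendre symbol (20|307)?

Pull out 2^2: since 307 ≡ 3 (mod 8), (2/307) = -1, so (2/307)^2 = +1.
Reciprocity: 5 ≡ 1 and 307 ≡ 3 (mod 4), so (5/307) = +(307/5).
Reduce top mod 5: now compute (2/5).
Pull out 2: since 5 ≡ 5 (mod 8), (2/5) = -1.
Reached (1/5) = 1. Collecting the sign flips along the way, the symbol is -1.

-1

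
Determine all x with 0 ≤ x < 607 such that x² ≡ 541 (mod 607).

Since 607 ≡ 3 (mod 4), a square root of 541 is 541^((607+1)/4) = 541^152 mod 607.
Repeated squaring: 541^2≡107, 541^4≡523, 541^8≡379, 541^16≡389, 541^32≡178, 541^64≡120, 541^128≡439 (mod 607).
541^152 = 541^(128+16+8) ≡ 227 (mod 607).
Check: 227² = 51529 ≡ 541 (mod 607). The two roots are 227 and 380.

227, 380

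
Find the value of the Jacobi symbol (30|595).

Pull out 2: since 595 ≡ 3 (mod 8), (2/595) = -1.
Reciprocity: 15 ≡ 3 and 595 ≡ 3 (mod 4), so (15/595) = −(595/15).
Reduce top mod 15: now compute (10/15).
Pull out 2: since 15 ≡ 7 (mod 8), (2/15) = +1.
Reciprocity: 5 ≡ 1 and 15 ≡ 3 (mod 4), so (5/15) = +(15/5).
Reduce top mod 5: now compute (0/5).
Top reduces to 0: gcd > 1, so the symbol is 0.

0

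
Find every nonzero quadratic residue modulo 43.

1 4 6 9 10 11 13 14 15 16 17 21 23 24 25 31 35 36 38 40 41

Square k = 1,…,21 (k and 43−k give the same square):
1²=1, 2²=4, 3²=9, 4²=16, 5²=25, 6²=36, 7²≡6, 8²≡21, 9²≡38, 10²≡14, 11²≡35, 12²≡15, 13²≡40, 14²≡24, 15²≡10, 16²≡41, 17²≡31, 18²≡23, 19²≡17, 20²≡13, 21²≡11 (mod 43).
So the quadratic residues mod 43 are {1, 4, 6, 9, 10, 11, 13, 14, 15, 16, 17, 21, 23, 24, 25, 31, 35, 36, 38, 40, 41}.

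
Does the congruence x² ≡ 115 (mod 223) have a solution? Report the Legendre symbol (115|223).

Euler's criterion: (115/223) ≡ 115^111 (mod 223).
115^2 ≡ 68 (mod 223)
115^4 ≡ 164 (mod 223)
115^8 ≡ 136 (mod 223)
115^16 ≡ 210 (mod 223)
115^32 ≡ 169 (mod 223)
115^64 ≡ 17 (mod 223)
115^111 = 115^(64+32+8+4+2+1) ≡ 1 (mod 223).
Result is 1, so (115/223) = 1.

1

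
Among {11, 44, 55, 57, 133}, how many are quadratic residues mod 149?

(11/149) = -1 → non-residue.
(44/149) = -1 → non-residue.
(55/149) = -1 → non-residue.
(57/149) = -1 → non-residue.
(133/149) = +1 → QR.
Total quadratic residues among the 5: 1.

1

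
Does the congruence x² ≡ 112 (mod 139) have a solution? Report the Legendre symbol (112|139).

Euler's criterion: (112/139) ≡ 112^69 (mod 139).
112^2 ≡ 34 (mod 139)
112^4 ≡ 44 (mod 139)
112^8 ≡ 129 (mod 139)
112^16 ≡ 100 (mod 139)
112^32 ≡ 131 (mod 139)
112^64 ≡ 64 (mod 139)
112^69 = 112^(64+4+1) ≡ 1 (mod 139).
Result is 1, so (112/139) = 1.

1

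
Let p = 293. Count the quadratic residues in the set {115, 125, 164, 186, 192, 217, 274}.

2

(115/293) = +1 → QR.
(125/293) = -1 → non-residue.
(164/293) = -1 → non-residue.
(186/293) = +1 → QR.
(192/293) = -1 → non-residue.
(217/293) = -1 → non-residue.
(274/293) = -1 → non-residue.
Total quadratic residues among the 7: 2.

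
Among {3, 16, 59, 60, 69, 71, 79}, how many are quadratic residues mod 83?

(3/83) = +1 → QR.
(16/83) = +1 → QR.
(59/83) = +1 → QR.
(60/83) = -1 → non-residue.
(69/83) = +1 → QR.
(71/83) = -1 → non-residue.
(79/83) = -1 → non-residue.
Total quadratic residues among the 7: 4.

4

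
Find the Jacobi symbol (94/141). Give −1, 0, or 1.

0

Pull out 2: since 141 ≡ 5 (mod 8), (2/141) = -1.
Reciprocity: 47 ≡ 3 and 141 ≡ 1 (mod 4), so (47/141) = +(141/47).
Reduce top mod 47: now compute (0/47).
Top reduces to 0: gcd > 1, so the symbol is 0.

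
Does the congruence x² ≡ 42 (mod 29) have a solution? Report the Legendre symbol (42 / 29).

First reduce: 42 ≡ 13 (mod 29).
Reciprocity: 13 ≡ 1 and 29 ≡ 1 (mod 4), so (13/29) = +(29/13).
Reduce top mod 13: now compute (3/13).
Reciprocity: 3 ≡ 3 and 13 ≡ 1 (mod 4), so (3/13) = +(13/3).
Reduce top mod 3: now compute (1/3).
Reached (1/3) = 1. Collecting the sign flips along the way, the symbol is +1.

1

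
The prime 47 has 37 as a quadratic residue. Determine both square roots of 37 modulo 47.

15, 32

Since 47 ≡ 3 (mod 4), a square root of 37 is 37^((47+1)/4) = 37^12 mod 47.
Repeated squaring: 37^2≡6, 37^4≡36, 37^8≡27 (mod 47).
37^12 = 37^(8+4) ≡ 32 (mod 47).
Check: 32² = 1024 ≡ 37 (mod 47). The two roots are 15 and 32.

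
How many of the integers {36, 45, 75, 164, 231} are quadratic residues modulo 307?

(36/307) = +1 → QR.
(45/307) = -1 → non-residue.
(75/307) = -1 → non-residue.
(164/307) = +1 → QR.
(231/307) = -1 → non-residue.
Total quadratic residues among the 5: 2.

2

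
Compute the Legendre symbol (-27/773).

Euler's criterion: (-27/773) ≡ 746^386 (mod 773).
746^2 ≡ 729 (mod 773)
746^4 ≡ 390 (mod 773)
746^8 ≡ 592 (mod 773)
746^16 ≡ 295 (mod 773)
746^32 ≡ 449 (mod 773)
746^64 ≡ 621 (mod 773)
746^128 ≡ 687 (mod 773)
746^256 ≡ 439 (mod 773)
746^386 = 746^(256+128+2) ≡ 772 (mod 773).
Result is 772 ≡ −1, so (-27/773) = −1.

-1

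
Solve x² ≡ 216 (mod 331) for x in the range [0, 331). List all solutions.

116, 215

Since 331 ≡ 3 (mod 4), a square root of 216 is 216^((331+1)/4) = 216^83 mod 331.
Repeated squaring: 216^2≡316, 216^4≡225, 216^8≡313, 216^16≡324, 216^32≡49, 216^64≡84 (mod 331).
216^83 = 216^(64+16+2+1) ≡ 215 (mod 331).
Check: 215² = 46225 ≡ 216 (mod 331). The two roots are 116 and 215.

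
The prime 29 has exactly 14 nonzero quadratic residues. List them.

1, 4, 5, 6, 7, 9, 13, 16, 20, 22, 23, 24, 25, 28

Square k = 1,…,14 (k and 29−k give the same square):
1²=1, 2²=4, 3²=9, 4²=16, 5²=25, 6²≡7, 7²≡20, 8²≡6, 9²≡23, 10²≡13, 11²≡5, 12²≡28, 13²≡24, 14²≡22 (mod 29).
So the quadratic residues mod 29 are {1, 4, 5, 6, 7, 9, 13, 16, 20, 22, 23, 24, 25, 28}.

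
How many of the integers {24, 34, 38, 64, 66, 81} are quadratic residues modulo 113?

2

(24/113) = -1 → non-residue.
(34/113) = -1 → non-residue.
(38/113) = -1 → non-residue.
(64/113) = +1 → QR.
(66/113) = -1 → non-residue.
(81/113) = +1 → QR.
Total quadratic residues among the 6: 2.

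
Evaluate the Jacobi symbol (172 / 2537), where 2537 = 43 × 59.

0

Pull out 2^2: since 2537 ≡ 1 (mod 8), (2/2537) = +1, so (2/2537)^2 = +1.
Reciprocity: 43 ≡ 3 and 2537 ≡ 1 (mod 4), so (43/2537) = +(2537/43).
Reduce top mod 43: now compute (0/43).
Top reduces to 0: gcd > 1, so the symbol is 0.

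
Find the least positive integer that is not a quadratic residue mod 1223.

5

(2/1223) = +1, so 2 is a residue.
(3/1223) = +1, so 3 is a residue.
(4/1223) = +1, so 4 is a residue.
(5/1223) = −1, so 5 is the smallest positive non-residue mod 1223.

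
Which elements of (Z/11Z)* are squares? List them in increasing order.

1,3,4,5,9

Square k = 1,…,5 (k and 11−k give the same square):
1²=1, 2²=4, 3²=9, 4²≡5, 5²≡3 (mod 11).
So the quadratic residues mod 11 are {1, 3, 4, 5, 9}.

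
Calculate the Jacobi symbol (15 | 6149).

Reciprocity: 15 ≡ 3 and 6149 ≡ 1 (mod 4), so (15/6149) = +(6149/15).
Reduce top mod 15: now compute (14/15).
Pull out 2: since 15 ≡ 7 (mod 8), (2/15) = +1.
Reciprocity: 7 ≡ 3 and 15 ≡ 3 (mod 4), so (7/15) = −(15/7).
Reduce top mod 7: now compute (1/7).
Reached (1/7) = 1. Collecting the sign flips along the way, the symbol is -1.

-1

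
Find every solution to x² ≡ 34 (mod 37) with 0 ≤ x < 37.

16, 21

37 ≡ 1 (mod 4), so we find a root by search.
Trying successive values, 16² = 256 ≡ 34 (mod 37). The other root is 37 − 16 = 21.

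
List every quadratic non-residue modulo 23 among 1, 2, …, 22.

5,7,10,11,14,15,17,19,20,21,22

Square k = 1,…,11 (k and 23−k give the same square):
1²=1, 2²=4, 3²=9, 4²=16, 5²≡2, 6²≡13, 7²≡3, 8²≡18, 9²≡12, 10²≡8, 11²≡6 (mod 23).
The residues are {1, 2, 3, 4, 6, 8, 9, 12, 13, 16, 18}; the non-residues are the remaining 11 nonzero classes.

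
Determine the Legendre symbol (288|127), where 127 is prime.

1

First reduce: 288 ≡ 34 (mod 127).
Pull out 2: since 127 ≡ 7 (mod 8), (2/127) = +1.
Reciprocity: 17 ≡ 1 and 127 ≡ 3 (mod 4), so (17/127) = +(127/17).
Reduce top mod 17: now compute (8/17).
Pull out 2^3: since 17 ≡ 1 (mod 8), (2/17) = +1, so (2/17)^3 = +1.
Reached (1/17) = 1. Collecting the sign flips along the way, the symbol is +1.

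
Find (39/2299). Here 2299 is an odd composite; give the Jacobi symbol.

Reciprocity: 39 ≡ 3 and 2299 ≡ 3 (mod 4), so (39/2299) = −(2299/39).
Reduce top mod 39: now compute (37/39).
Reciprocity: 37 ≡ 1 and 39 ≡ 3 (mod 4), so (37/39) = +(39/37).
Reduce top mod 37: now compute (2/37).
Pull out 2: since 37 ≡ 5 (mod 8), (2/37) = -1.
Reached (1/37) = 1. Collecting the sign flips along the way, the symbol is +1.

1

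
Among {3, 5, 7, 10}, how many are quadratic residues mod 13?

(3/13) = +1 → QR.
(5/13) = -1 → non-residue.
(7/13) = -1 → non-residue.
(10/13) = +1 → QR.
Total quadratic residues among the 4: 2.

2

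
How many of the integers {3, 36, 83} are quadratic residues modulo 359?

2

(3/359) = +1 → QR.
(36/359) = +1 → QR.
(83/359) = -1 → non-residue.
Total quadratic residues among the 3: 2.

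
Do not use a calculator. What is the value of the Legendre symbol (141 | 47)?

0

First reduce: 141 ≡ 0 (mod 47).
Top reduces to 0: gcd > 1, so the symbol is 0.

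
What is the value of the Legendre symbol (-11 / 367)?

First reduce: -11 ≡ 356 (mod 367).
Pull out 2^2: since 367 ≡ 7 (mod 8), (2/367) = +1, so (2/367)^2 = +1.
Reciprocity: 89 ≡ 1 and 367 ≡ 3 (mod 4), so (89/367) = +(367/89).
Reduce top mod 89: now compute (11/89).
Reciprocity: 11 ≡ 3 and 89 ≡ 1 (mod 4), so (11/89) = +(89/11).
Reduce top mod 11: now compute (1/11).
Reached (1/11) = 1. Collecting the sign flips along the way, the symbol is +1.

1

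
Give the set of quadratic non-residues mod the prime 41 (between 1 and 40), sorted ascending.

3 6 7 11 12 13 14 15 17 19 22 24 26 27 28 29 30 34 35 38

Square k = 1,…,20 (k and 41−k give the same square):
1²=1, 2²=4, 3²=9, 4²=16, 5²=25, 6²=36, 7²≡8, 8²≡23, 9²≡40, 10²≡18, 11²≡39, 12²≡21, 13²≡5, 14²≡32, 15²≡20, 16²≡10, 17²≡2, 18²≡37, 19²≡33, 20²≡31 (mod 41).
The residues are {1, 2, 4, 5, 8, 9, 10, 16, 18, 20, 21, 23, 25, 31, 32, 33, 36, 37, 39, 40}; the non-residues are the remaining 20 nonzero classes.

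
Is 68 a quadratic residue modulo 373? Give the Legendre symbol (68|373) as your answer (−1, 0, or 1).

Euler's criterion: (68/373) ≡ 68^186 (mod 373).
68^2 ≡ 148 (mod 373)
68^4 ≡ 270 (mod 373)
68^8 ≡ 165 (mod 373)
68^16 ≡ 369 (mod 373)
68^32 ≡ 16 (mod 373)
68^64 ≡ 256 (mod 373)
68^128 ≡ 261 (mod 373)
68^186 = 68^(128+32+16+8+2) ≡ 1 (mod 373).
Result is 1, so (68/373) = 1.

1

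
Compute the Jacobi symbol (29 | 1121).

-1

Reciprocity: 29 ≡ 1 and 1121 ≡ 1 (mod 4), so (29/1121) = +(1121/29).
Reduce top mod 29: now compute (19/29).
Reciprocity: 19 ≡ 3 and 29 ≡ 1 (mod 4), so (19/29) = +(29/19).
Reduce top mod 19: now compute (10/19).
Pull out 2: since 19 ≡ 3 (mod 8), (2/19) = -1.
Reciprocity: 5 ≡ 1 and 19 ≡ 3 (mod 4), so (5/19) = +(19/5).
Reduce top mod 5: now compute (4/5).
Pull out 2^2: since 5 ≡ 5 (mod 8), (2/5) = -1, so (2/5)^2 = +1.
Reached (1/5) = 1. Collecting the sign flips along the way, the symbol is -1.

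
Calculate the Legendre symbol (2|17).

Pull out 2: since 17 ≡ 1 (mod 8), (2/17) = +1.
Reached (1/17) = 1. Collecting the sign flips along the way, the symbol is +1.

1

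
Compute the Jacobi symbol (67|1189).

Reciprocity: 67 ≡ 3 and 1189 ≡ 1 (mod 4), so (67/1189) = +(1189/67).
Reduce top mod 67: now compute (50/67).
Pull out 2: since 67 ≡ 3 (mod 8), (2/67) = -1.
Reciprocity: 25 ≡ 1 and 67 ≡ 3 (mod 4), so (25/67) = +(67/25).
Reduce top mod 25: now compute (17/25).
Reciprocity: 17 ≡ 1 and 25 ≡ 1 (mod 4), so (17/25) = +(25/17).
Reduce top mod 17: now compute (8/17).
Pull out 2^3: since 17 ≡ 1 (mod 8), (2/17) = +1, so (2/17)^3 = +1.
Reached (1/17) = 1. Collecting the sign flips along the way, the symbol is -1.

-1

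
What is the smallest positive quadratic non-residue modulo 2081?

3

(2/2081) = +1, so 2 is a residue.
(3/2081) = −1, so 3 is the smallest positive non-residue mod 2081.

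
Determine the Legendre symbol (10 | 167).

-1

Pull out 2: since 167 ≡ 7 (mod 8), (2/167) = +1.
Reciprocity: 5 ≡ 1 and 167 ≡ 3 (mod 4), so (5/167) = +(167/5).
Reduce top mod 5: now compute (2/5).
Pull out 2: since 5 ≡ 5 (mod 8), (2/5) = -1.
Reached (1/5) = 1. Collecting the sign flips along the way, the symbol is -1.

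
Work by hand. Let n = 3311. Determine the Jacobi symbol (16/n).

1

Pull out 2^4: since 3311 ≡ 7 (mod 8), (2/3311) = +1, so (2/3311)^4 = +1.
Reached (1/3311) = 1. Collecting the sign flips along the way, the symbol is +1.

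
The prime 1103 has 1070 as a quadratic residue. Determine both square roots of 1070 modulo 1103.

110, 993

Since 1103 ≡ 3 (mod 4), a square root of 1070 is 1070^((1103+1)/4) = 1070^276 mod 1103.
Repeated squaring: 1070^2≡1089, 1070^4≡196, 1070^8≡914, 1070^16≡425, 1070^32≡836, 1070^64≡697, 1070^128≡489, 1070^256≡873 (mod 1103).
1070^276 = 1070^(256+16+4) ≡ 110 (mod 1103).
Check: 110² = 12100 ≡ 1070 (mod 1103). The two roots are 110 and 993.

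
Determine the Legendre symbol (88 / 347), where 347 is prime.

Pull out 2^3: since 347 ≡ 3 (mod 8), (2/347) = -1, so (2/347)^3 = -1.
Reciprocity: 11 ≡ 3 and 347 ≡ 3 (mod 4), so (11/347) = −(347/11).
Reduce top mod 11: now compute (6/11).
Pull out 2: since 11 ≡ 3 (mod 8), (2/11) = -1.
Reciprocity: 3 ≡ 3 and 11 ≡ 3 (mod 4), so (3/11) = −(11/3).
Reduce top mod 3: now compute (2/3).
Pull out 2: since 3 ≡ 3 (mod 8), (2/3) = -1.
Reached (1/3) = 1. Collecting the sign flips along the way, the symbol is -1.

-1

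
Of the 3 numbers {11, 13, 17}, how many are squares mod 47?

(11/47) = -1 → non-residue.
(13/47) = -1 → non-residue.
(17/47) = +1 → QR.
Total quadratic residues among the 3: 1.

1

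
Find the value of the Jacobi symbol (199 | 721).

1

Reciprocity: 199 ≡ 3 and 721 ≡ 1 (mod 4), so (199/721) = +(721/199).
Reduce top mod 199: now compute (124/199).
Pull out 2^2: since 199 ≡ 7 (mod 8), (2/199) = +1, so (2/199)^2 = +1.
Reciprocity: 31 ≡ 3 and 199 ≡ 3 (mod 4), so (31/199) = −(199/31).
Reduce top mod 31: now compute (13/31).
Reciprocity: 13 ≡ 1 and 31 ≡ 3 (mod 4), so (13/31) = +(31/13).
Reduce top mod 13: now compute (5/13).
Reciprocity: 5 ≡ 1 and 13 ≡ 1 (mod 4), so (5/13) = +(13/5).
Reduce top mod 5: now compute (3/5).
Reciprocity: 3 ≡ 3 and 5 ≡ 1 (mod 4), so (3/5) = +(5/3).
Reduce top mod 3: now compute (2/3).
Pull out 2: since 3 ≡ 3 (mod 8), (2/3) = -1.
Reached (1/3) = 1. Collecting the sign flips along the way, the symbol is +1.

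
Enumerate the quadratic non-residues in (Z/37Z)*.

2, 5, 6, 8, 13, 14, 15, 17, 18, 19, 20, 22, 23, 24, 29, 31, 32, 35

Square k = 1,…,18 (k and 37−k give the same square):
1²=1, 2²=4, 3²=9, 4²=16, 5²=25, 6²=36, 7²≡12, 8²≡27, 9²≡7, 10²≡26, 11²≡10, 12²≡33, 13²≡21, 14²≡11, 15²≡3, 16²≡34, 17²≡30, 18²≡28 (mod 37).
The residues are {1, 3, 4, 7, 9, 10, 11, 12, 16, 21, 25, 26, 27, 28, 30, 33, 34, 36}; the non-residues are the remaining 18 nonzero classes.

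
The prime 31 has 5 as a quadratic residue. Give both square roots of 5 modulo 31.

6, 25

Since 31 ≡ 3 (mod 4), a square root of 5 is 5^((31+1)/4) = 5^8 mod 31.
Repeated squaring: 5^2≡25, 5^4≡5, 5^8≡25 (mod 31).
5^8 = 5^(8) ≡ 25 (mod 31).
Check: 25² = 625 ≡ 5 (mod 31). The two roots are 6 and 25.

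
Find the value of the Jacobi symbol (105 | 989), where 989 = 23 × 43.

-1

Reciprocity: 105 ≡ 1 and 989 ≡ 1 (mod 4), so (105/989) = +(989/105).
Reduce top mod 105: now compute (44/105).
Pull out 2^2: since 105 ≡ 1 (mod 8), (2/105) = +1, so (2/105)^2 = +1.
Reciprocity: 11 ≡ 3 and 105 ≡ 1 (mod 4), so (11/105) = +(105/11).
Reduce top mod 11: now compute (6/11).
Pull out 2: since 11 ≡ 3 (mod 8), (2/11) = -1.
Reciprocity: 3 ≡ 3 and 11 ≡ 3 (mod 4), so (3/11) = −(11/3).
Reduce top mod 3: now compute (2/3).
Pull out 2: since 3 ≡ 3 (mod 8), (2/3) = -1.
Reached (1/3) = 1. Collecting the sign flips along the way, the symbol is -1.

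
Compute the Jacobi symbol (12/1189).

Pull out 2^2: since 1189 ≡ 5 (mod 8), (2/1189) = -1, so (2/1189)^2 = +1.
Reciprocity: 3 ≡ 3 and 1189 ≡ 1 (mod 4), so (3/1189) = +(1189/3).
Reduce top mod 3: now compute (1/3).
Reached (1/3) = 1. Collecting the sign flips along the way, the symbol is +1.

1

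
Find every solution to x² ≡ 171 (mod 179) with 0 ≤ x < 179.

Since 179 ≡ 3 (mod 4), a square root of 171 is 171^((179+1)/4) = 171^45 mod 179.
Repeated squaring: 171^2≡64, 171^4≡158, 171^8≡83, 171^16≡87, 171^32≡51 (mod 179).
171^45 = 171^(32+8+4+1) ≡ 156 (mod 179).
Check: 156² = 24336 ≡ 171 (mod 179). The two roots are 23 and 156.

23, 156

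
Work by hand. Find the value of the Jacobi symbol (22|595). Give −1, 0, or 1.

1

Pull out 2: since 595 ≡ 3 (mod 8), (2/595) = -1.
Reciprocity: 11 ≡ 3 and 595 ≡ 3 (mod 4), so (11/595) = −(595/11).
Reduce top mod 11: now compute (1/11).
Reached (1/11) = 1. Collecting the sign flips along the way, the symbol is +1.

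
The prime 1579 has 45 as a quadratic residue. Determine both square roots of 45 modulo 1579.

642, 937

Since 1579 ≡ 3 (mod 4), a square root of 45 is 45^((1579+1)/4) = 45^395 mod 1579.
Repeated squaring: 45^2≡446, 45^4≡1541, 45^8≡1444, 45^16≡856, 45^32≡80, 45^64≡84, 45^128≡740, 45^256≡1266 (mod 1579).
45^395 = 45^(256+128+8+2+1) ≡ 937 (mod 1579).
Check: 937² = 877969 ≡ 45 (mod 1579). The two roots are 642 and 937.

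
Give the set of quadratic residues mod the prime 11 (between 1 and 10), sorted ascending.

1,3,4,5,9

Square k = 1,…,5 (k and 11−k give the same square):
1²=1, 2²=4, 3²=9, 4²≡5, 5²≡3 (mod 11).
So the quadratic residues mod 11 are {1, 3, 4, 5, 9}.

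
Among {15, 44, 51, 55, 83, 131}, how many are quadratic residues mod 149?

0

(15/149) = -1 → non-residue.
(44/149) = -1 → non-residue.
(51/149) = -1 → non-residue.
(55/149) = -1 → non-residue.
(83/149) = -1 → non-residue.
(131/149) = -1 → non-residue.
Total quadratic residues among the 6: 0.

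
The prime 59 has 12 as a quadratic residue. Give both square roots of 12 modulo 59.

Since 59 ≡ 3 (mod 4), a square root of 12 is 12^((59+1)/4) = 12^15 mod 59.
Repeated squaring: 12^2≡26, 12^4≡27, 12^8≡21 (mod 59).
12^15 = 12^(8+4+2+1) ≡ 22 (mod 59).
Check: 22² = 484 ≡ 12 (mod 59). The two roots are 22 and 37.

22, 37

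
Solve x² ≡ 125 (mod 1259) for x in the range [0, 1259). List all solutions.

355, 904

Since 1259 ≡ 3 (mod 4), a square root of 125 is 125^((1259+1)/4) = 125^315 mod 1259.
Repeated squaring: 125^2≡517, 125^4≡381, 125^8≡376, 125^16≡368, 125^32≡711, 125^64≡662, 125^128≡112, 125^256≡1213 (mod 1259).
125^315 = 125^(256+32+16+8+2+1) ≡ 355 (mod 1259).
Check: 355² = 126025 ≡ 125 (mod 1259). The two roots are 355 and 904.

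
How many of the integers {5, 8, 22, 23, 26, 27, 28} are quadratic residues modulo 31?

(5/31) = +1 → QR.
(8/31) = +1 → QR.
(22/31) = -1 → non-residue.
(23/31) = -1 → non-residue.
(26/31) = -1 → non-residue.
(27/31) = -1 → non-residue.
(28/31) = +1 → QR.
Total quadratic residues among the 7: 3.

3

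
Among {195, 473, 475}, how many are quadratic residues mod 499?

1

(195/499) = +1 → QR.
(473/499) = -1 → non-residue.
(475/499) = -1 → non-residue.
Total quadratic residues among the 3: 1.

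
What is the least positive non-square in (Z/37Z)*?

2

(2/37) = −1, so 2 is the smallest positive non-residue mod 37.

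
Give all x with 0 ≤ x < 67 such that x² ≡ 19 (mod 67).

Since 67 ≡ 3 (mod 4), a square root of 19 is 19^((67+1)/4) = 19^17 mod 67.
Repeated squaring: 19^2≡26, 19^4≡6, 19^8≡36, 19^16≡23 (mod 67).
19^17 = 19^(16+1) ≡ 35 (mod 67).
Check: 35² = 1225 ≡ 19 (mod 67). The two roots are 32 and 35.

32, 35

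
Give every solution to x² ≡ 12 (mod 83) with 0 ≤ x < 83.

Since 83 ≡ 3 (mod 4), a square root of 12 is 12^((83+1)/4) = 12^21 mod 83.
Repeated squaring: 12^2≡61, 12^4≡69, 12^8≡30, 12^16≡70 (mod 83).
12^21 = 12^(16+4+1) ≡ 26 (mod 83).
Check: 26² = 676 ≡ 12 (mod 83). The two roots are 26 and 57.

26, 57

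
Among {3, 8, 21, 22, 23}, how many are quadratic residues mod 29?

(3/29) = -1 → non-residue.
(8/29) = -1 → non-residue.
(21/29) = -1 → non-residue.
(22/29) = +1 → QR.
(23/29) = +1 → QR.
Total quadratic residues among the 5: 2.

2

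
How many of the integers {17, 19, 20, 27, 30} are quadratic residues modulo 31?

(17/31) = -1 → non-residue.
(19/31) = +1 → QR.
(20/31) = +1 → QR.
(27/31) = -1 → non-residue.
(30/31) = -1 → non-residue.
Total quadratic residues among the 5: 2.

2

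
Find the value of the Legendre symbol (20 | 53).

-1

Pull out 2^2: since 53 ≡ 5 (mod 8), (2/53) = -1, so (2/53)^2 = +1.
Reciprocity: 5 ≡ 1 and 53 ≡ 1 (mod 4), so (5/53) = +(53/5).
Reduce top mod 5: now compute (3/5).
Reciprocity: 3 ≡ 3 and 5 ≡ 1 (mod 4), so (3/5) = +(5/3).
Reduce top mod 3: now compute (2/3).
Pull out 2: since 3 ≡ 3 (mod 8), (2/3) = -1.
Reached (1/3) = 1. Collecting the sign flips along the way, the symbol is -1.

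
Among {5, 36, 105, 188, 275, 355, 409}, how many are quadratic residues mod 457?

(5/457) = -1 → non-residue.
(36/457) = +1 → QR.
(105/457) = -1 → non-residue.
(188/457) = +1 → QR.
(275/457) = -1 → non-residue.
(355/457) = +1 → QR.
(409/457) = +1 → QR.
Total quadratic residues among the 7: 4.

4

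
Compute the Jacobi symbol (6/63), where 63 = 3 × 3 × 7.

0

Pull out 2: since 63 ≡ 7 (mod 8), (2/63) = +1.
Reciprocity: 3 ≡ 3 and 63 ≡ 3 (mod 4), so (3/63) = −(63/3).
Reduce top mod 3: now compute (0/3).
Top reduces to 0: gcd > 1, so the symbol is 0.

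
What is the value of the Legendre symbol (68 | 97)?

-1

Euler's criterion: (68/97) ≡ 68^48 (mod 97).
68^2 ≡ 65 (mod 97)
68^4 ≡ 54 (mod 97)
68^8 ≡ 6 (mod 97)
68^16 ≡ 36 (mod 97)
68^32 ≡ 35 (mod 97)
68^48 = 68^(32+16) ≡ 96 (mod 97).
Result is 96 ≡ −1, so (68/97) = −1.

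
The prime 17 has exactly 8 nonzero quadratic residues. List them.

1,2,4,8,9,13,15,16

Square k = 1,…,8 (k and 17−k give the same square):
1²=1, 2²=4, 3²=9, 4²=16, 5²≡8, 6²≡2, 7²≡15, 8²≡13 (mod 17).
So the quadratic residues mod 17 are {1, 2, 4, 8, 9, 13, 15, 16}.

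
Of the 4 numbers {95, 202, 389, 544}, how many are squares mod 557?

(95/557) = -1 → non-residue.
(202/557) = -1 → non-residue.
(389/557) = +1 → QR.
(544/557) = -1 → non-residue.
Total quadratic residues among the 4: 1.

1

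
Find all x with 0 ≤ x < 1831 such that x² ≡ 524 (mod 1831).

Since 1831 ≡ 3 (mod 4), a square root of 524 is 524^((1831+1)/4) = 524^458 mod 1831.
Repeated squaring: 524^2≡1757, 524^4≡1814, 524^8≡289, 524^16≡1126, 524^32≡824, 524^64≡1506, 524^128≡1258, 524^256≡580 (mod 1831).
524^458 = 524^(256+128+64+8+2) ≡ 351 (mod 1831).
Check: 351² = 123201 ≡ 524 (mod 1831). The two roots are 351 and 1480.

351, 1480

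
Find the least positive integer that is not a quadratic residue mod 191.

(2/191) = +1, so 2 is a residue.
(3/191) = +1, so 3 is a residue.
(4/191) = +1, so 4 is a residue.
(5/191) = +1, so 5 is a residue.
(6/191) = +1, so 6 is a residue.
(7/191) = −1, so 7 is the smallest positive non-residue mod 191.

7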